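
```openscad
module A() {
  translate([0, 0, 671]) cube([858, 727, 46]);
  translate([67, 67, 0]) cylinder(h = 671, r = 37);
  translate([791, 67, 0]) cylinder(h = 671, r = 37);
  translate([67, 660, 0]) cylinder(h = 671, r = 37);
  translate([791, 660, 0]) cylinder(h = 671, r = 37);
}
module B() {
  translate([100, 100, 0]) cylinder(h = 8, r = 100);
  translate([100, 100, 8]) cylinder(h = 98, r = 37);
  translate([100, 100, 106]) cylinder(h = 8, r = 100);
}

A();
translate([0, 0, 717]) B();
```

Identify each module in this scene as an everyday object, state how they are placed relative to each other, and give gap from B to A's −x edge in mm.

The spool's min-x is at 0; the table's min-x is 0; gap = 0 mm.

A is a table. B is a spool. The spool is on top of the table. The gap from the spool to the table's −x edge is 0 mm.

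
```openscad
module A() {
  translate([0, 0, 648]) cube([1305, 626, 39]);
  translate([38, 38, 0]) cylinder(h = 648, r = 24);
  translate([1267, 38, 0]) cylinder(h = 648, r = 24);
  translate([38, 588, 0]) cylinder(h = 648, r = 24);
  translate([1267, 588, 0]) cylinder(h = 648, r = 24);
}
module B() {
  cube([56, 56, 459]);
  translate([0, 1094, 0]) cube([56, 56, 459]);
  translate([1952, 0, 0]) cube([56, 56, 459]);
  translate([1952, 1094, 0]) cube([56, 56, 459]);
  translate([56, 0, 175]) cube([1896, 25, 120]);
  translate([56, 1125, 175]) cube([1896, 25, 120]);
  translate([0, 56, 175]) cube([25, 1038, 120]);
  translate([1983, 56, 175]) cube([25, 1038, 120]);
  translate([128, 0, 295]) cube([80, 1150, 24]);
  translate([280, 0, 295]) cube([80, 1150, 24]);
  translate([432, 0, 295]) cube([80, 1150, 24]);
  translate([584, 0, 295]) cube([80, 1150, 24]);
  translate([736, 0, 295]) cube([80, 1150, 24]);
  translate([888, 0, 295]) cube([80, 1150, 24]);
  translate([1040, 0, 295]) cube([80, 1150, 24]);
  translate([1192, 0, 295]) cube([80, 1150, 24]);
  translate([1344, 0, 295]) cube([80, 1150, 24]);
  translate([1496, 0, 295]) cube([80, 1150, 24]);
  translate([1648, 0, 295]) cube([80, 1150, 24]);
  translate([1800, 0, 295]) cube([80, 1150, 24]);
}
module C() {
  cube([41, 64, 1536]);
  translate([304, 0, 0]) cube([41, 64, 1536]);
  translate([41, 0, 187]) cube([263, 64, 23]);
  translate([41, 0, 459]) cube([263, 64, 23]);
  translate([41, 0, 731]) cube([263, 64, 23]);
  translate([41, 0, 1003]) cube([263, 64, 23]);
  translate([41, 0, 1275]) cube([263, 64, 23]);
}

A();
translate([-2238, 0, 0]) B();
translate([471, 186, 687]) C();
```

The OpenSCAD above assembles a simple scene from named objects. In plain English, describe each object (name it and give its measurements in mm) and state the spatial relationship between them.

A is a table with a 1305×626 mm rectangular top, 39 mm thick, top surface at z = 687 mm, supported by four round legs of 48 mm diameter, each leg's bounding box inset 14 mm from the nearest pair of top edges, running from the floor.

B is a bed frame 2008 mm long (x) by 1150 mm wide (y). Four 56×56 mm corner posts, 459 mm tall, at the corners of the footprint. Four rails of 25 mm thickness and 120 mm height run between adjacent posts with their undersides at z = 175 mm, their outer faces flush with the outside of the frame (the two x-running rails run between the posts' inner faces; the two y-running rails run between the posts' inner faces). 12 slats, each 80 mm wide (x) and 24 mm thick, lie across the top of the two x-running rails, running the full 1150 mm width of the frame in y; the slats are evenly spaced along x between the inner faces of the end posts with equal gaps (rounded down to the nearest mm) at the −x end and between each pair — any rounding remainder accumulates at the +x end.

C is a wooden ladder with two side rails of 41×64 mm section and 1536 mm height, set 345 mm apart overall. Between them run 5 rectangular rungs (64 mm deep, 23 mm thick), front faces flush with the rails' −y face. The bottom of the first rung is 187 mm above the floor and each subsequent rung is 272 mm higher than the one below.

The bed frame is on the floor beside the table on its −x side. The ladder is on top of the table.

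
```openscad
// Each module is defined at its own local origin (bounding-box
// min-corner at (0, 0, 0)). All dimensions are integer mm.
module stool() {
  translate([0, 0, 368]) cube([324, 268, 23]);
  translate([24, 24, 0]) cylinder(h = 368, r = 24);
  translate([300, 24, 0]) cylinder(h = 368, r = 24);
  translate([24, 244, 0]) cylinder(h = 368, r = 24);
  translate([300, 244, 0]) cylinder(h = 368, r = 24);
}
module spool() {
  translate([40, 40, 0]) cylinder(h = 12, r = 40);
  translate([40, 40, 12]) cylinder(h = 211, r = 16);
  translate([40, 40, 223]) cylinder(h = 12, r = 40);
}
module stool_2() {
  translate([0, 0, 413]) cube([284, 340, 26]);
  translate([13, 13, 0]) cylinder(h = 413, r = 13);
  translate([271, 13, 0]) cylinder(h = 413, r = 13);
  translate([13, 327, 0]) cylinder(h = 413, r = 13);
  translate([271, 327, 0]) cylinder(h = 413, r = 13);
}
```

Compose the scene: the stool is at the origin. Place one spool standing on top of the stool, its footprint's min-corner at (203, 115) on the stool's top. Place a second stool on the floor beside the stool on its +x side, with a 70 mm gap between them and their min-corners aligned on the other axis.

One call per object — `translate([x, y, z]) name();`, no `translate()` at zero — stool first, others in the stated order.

stool();
translate([203, 115, 391]) spool();
translate([394, 0, 0]) stool_2();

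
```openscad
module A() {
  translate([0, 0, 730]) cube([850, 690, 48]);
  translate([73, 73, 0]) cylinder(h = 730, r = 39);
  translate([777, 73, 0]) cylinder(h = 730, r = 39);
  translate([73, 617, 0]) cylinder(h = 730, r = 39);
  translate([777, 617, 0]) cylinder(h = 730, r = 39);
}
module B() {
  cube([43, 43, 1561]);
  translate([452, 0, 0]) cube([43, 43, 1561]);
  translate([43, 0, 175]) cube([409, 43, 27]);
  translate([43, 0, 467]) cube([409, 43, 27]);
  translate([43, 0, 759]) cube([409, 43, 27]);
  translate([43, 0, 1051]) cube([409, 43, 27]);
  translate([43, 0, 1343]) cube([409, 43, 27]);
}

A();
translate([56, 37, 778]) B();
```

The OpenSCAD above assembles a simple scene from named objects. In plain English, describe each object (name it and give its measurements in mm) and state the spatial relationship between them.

A is a table with a 850×690 mm rectangular top, 48 mm thick, top surface at z = 778 mm, supported by four round legs of 78 mm diameter, each leg's bounding box inset 34 mm from the nearest pair of top edges, running from the floor.

B is a wooden ladder with two side rails of 43×43 mm section and 1561 mm height, set 495 mm apart overall. Between them run 5 rectangular rungs (43 mm deep, 27 mm thick), front faces flush with the rails' −y face. The bottom of the first rung is 175 mm above the floor and each subsequent rung is 292 mm higher than the one below.

The ladder is on top of the table.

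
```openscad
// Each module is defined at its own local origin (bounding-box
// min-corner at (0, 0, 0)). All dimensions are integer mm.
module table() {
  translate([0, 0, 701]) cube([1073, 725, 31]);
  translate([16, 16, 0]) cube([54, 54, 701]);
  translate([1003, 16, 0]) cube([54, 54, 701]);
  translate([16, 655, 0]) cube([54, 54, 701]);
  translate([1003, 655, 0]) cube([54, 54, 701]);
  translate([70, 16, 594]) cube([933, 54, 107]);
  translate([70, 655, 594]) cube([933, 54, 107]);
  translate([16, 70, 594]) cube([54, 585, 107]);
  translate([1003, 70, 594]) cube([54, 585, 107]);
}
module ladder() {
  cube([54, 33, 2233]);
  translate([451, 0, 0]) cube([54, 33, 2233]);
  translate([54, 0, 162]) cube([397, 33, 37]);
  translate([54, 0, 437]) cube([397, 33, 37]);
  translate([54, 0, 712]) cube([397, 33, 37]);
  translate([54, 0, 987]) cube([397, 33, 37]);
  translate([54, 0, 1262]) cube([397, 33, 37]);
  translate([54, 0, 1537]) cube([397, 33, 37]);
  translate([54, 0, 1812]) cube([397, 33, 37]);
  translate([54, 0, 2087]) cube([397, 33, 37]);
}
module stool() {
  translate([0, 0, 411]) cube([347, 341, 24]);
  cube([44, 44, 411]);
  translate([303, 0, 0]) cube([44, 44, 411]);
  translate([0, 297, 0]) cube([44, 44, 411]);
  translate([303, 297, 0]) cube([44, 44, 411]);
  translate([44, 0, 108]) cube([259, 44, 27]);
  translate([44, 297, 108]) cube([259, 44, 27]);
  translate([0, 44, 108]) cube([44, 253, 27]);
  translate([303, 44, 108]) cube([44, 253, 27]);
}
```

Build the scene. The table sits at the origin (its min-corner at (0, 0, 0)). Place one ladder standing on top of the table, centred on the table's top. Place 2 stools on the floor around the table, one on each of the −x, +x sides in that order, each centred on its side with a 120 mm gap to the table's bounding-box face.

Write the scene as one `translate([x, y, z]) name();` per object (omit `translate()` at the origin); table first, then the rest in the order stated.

table();
translate([284, 346, 732]) ladder();
translate([-467, 192, 0]) stool();
translate([1193, 192, 0]) stool();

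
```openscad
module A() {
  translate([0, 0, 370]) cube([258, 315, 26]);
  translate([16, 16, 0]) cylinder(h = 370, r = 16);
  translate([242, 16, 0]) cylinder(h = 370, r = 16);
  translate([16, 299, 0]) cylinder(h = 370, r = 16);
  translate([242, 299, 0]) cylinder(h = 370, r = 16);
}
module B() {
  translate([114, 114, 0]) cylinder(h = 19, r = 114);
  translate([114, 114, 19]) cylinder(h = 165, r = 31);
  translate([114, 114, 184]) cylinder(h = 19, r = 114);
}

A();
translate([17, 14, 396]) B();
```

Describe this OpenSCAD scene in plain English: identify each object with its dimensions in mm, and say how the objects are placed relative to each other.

A is a four-legged stool. The seat is 258×315 mm, 26 mm thick, top at z = 396 mm. It stands on four round legs, each 32 mm in diameter, from z = 0 to the seat underside, each leg's axis is inset half a diameter from the nearest pair of seat edges (so the leg's bounding box is flush with the corner).

B is a spool: two coaxial disc flanges of radius 114 mm and thickness 19 mm, joined by a core cylinder of radius 31 mm and height 165 mm. The lower flange rests on z = 0 and the three cylinders share a vertical axis.

The spool is on top of the stool.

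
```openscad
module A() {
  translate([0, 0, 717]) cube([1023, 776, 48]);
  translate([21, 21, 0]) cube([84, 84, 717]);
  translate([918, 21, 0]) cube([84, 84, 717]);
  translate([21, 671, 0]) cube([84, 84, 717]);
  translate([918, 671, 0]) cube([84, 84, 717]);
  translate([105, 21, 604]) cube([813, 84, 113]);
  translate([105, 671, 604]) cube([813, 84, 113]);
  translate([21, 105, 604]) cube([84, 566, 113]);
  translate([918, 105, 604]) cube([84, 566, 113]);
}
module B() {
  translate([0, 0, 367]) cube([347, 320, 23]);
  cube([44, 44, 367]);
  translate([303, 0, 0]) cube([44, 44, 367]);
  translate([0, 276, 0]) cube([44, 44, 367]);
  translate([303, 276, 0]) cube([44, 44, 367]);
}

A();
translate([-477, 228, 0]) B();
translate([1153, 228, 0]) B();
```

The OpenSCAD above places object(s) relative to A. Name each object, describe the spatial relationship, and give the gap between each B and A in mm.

A is a table. B is a stool. Two stools sit around the table at the −x, +x sides. The gap between each stool and the table is 130 mm.

Each stool's nearest face is 130 mm from the table's bounding box.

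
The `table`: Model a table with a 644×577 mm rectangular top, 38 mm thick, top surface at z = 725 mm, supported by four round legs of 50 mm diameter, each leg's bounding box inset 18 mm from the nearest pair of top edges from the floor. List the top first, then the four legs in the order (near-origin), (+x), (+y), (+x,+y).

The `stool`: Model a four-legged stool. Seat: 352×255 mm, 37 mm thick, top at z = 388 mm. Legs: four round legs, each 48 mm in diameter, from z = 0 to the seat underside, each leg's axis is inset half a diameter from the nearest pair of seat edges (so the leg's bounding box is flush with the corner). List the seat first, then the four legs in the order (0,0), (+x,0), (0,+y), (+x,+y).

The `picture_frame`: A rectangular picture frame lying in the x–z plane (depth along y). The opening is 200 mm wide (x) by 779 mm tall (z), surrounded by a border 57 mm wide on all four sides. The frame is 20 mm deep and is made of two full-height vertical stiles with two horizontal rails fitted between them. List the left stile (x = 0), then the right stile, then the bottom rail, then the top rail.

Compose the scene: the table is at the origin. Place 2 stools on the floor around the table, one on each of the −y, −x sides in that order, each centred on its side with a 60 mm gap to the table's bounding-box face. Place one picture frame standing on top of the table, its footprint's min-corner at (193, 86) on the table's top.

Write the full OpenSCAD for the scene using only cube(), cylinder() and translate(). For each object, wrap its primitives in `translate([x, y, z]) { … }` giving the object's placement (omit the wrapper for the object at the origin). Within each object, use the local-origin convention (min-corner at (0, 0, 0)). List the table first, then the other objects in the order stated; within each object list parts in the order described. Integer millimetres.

translate([0, 0, 687]) cube([644, 577, 38]);
translate([43, 43, 0]) cylinder(h = 687, r = 25);
translate([601, 43, 0]) cylinder(h = 687, r = 25);
translate([43, 534, 0]) cylinder(h = 687, r = 25);
translate([601, 534, 0]) cylinder(h = 687, r = 25);
translate([146, -315, 0]) {
  translate([0, 0, 351]) cube([352, 255, 37]);
  translate([24, 24, 0]) cylinder(h = 351, r = 24);
  translate([328, 24, 0]) cylinder(h = 351, r = 24);
  translate([24, 231, 0]) cylinder(h = 351, r = 24);
  translate([328, 231, 0]) cylinder(h = 351, r = 24);
}
translate([-412, 161, 0]) {
  translate([0, 0, 351]) cube([352, 255, 37]);
  translate([24, 24, 0]) cylinder(h = 351, r = 24);
  translate([328, 24, 0]) cylinder(h = 351, r = 24);
  translate([24, 231, 0]) cylinder(h = 351, r = 24);
  translate([328, 231, 0]) cylinder(h = 351, r = 24);
}
translate([193, 86, 725]) {
  cube([57, 20, 893]);
  translate([257, 0, 0]) cube([57, 20, 893]);
  translate([57, 0, 0]) cube([200, 20, 57]);
  translate([57, 0, 836]) cube([200, 20, 57]);
}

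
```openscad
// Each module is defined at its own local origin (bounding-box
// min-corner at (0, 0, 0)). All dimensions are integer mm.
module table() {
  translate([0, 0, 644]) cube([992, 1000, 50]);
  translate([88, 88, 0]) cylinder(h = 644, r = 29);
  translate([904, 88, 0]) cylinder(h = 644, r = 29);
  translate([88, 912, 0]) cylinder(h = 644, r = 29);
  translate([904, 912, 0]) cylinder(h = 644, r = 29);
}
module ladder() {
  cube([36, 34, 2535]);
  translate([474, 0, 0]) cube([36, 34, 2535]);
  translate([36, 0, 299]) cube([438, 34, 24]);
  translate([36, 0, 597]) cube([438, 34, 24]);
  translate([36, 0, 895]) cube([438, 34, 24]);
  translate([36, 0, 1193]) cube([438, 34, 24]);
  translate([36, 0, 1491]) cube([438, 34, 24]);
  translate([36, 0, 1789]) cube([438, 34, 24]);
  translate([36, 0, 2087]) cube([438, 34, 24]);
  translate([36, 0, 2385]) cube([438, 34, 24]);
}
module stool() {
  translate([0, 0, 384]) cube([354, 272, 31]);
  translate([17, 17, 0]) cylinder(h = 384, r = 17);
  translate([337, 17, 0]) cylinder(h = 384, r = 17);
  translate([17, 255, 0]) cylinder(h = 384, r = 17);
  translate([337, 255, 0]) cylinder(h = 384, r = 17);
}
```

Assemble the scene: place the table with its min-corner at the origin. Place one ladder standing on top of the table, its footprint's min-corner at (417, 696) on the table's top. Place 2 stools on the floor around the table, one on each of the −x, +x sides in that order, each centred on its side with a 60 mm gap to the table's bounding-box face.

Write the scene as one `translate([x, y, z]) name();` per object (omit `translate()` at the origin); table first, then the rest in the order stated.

table();
translate([417, 696, 694]) ladder();
translate([-414, 364, 0]) stool();
translate([1052, 364, 0]) stool();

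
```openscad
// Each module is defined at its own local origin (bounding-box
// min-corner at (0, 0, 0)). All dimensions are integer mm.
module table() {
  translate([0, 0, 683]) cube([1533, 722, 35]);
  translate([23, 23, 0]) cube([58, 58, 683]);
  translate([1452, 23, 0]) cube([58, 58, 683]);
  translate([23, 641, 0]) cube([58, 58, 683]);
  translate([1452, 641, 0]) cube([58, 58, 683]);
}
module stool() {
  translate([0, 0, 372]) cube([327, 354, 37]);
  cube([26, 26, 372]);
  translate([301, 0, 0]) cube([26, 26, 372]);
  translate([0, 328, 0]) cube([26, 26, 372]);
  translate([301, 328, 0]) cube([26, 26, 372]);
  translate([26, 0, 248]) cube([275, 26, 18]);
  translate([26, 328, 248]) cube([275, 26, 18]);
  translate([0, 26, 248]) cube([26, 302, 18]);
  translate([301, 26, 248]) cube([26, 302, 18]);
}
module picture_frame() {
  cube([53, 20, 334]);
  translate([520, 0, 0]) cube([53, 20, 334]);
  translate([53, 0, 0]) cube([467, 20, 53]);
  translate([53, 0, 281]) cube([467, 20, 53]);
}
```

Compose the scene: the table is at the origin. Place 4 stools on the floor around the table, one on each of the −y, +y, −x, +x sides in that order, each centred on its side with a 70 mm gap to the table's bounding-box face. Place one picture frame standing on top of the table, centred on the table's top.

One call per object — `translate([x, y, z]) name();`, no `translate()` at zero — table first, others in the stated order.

table();
translate([603, -424, 0]) stool();
translate([603, 792, 0]) stool();
translate([-397, 184, 0]) stool();
translate([1603, 184, 0]) stool();
translate([480, 351, 718]) picture_frame();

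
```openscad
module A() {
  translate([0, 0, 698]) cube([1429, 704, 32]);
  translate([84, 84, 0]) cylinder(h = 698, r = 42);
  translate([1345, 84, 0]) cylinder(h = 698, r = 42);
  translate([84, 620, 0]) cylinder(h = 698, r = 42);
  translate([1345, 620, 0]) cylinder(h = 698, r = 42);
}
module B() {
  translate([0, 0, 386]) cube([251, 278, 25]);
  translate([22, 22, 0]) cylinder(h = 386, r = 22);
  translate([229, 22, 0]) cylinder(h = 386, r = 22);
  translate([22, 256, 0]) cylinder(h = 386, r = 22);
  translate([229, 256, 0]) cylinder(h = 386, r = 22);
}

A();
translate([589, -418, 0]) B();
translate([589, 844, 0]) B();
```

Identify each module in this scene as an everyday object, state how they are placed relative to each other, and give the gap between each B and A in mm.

Each stool's nearest face is 140 mm from the table's bounding box.

A is a table. B is a stool. Two stools sit around the table at the −y, +y sides. The gap between each stool and the table is 140 mm.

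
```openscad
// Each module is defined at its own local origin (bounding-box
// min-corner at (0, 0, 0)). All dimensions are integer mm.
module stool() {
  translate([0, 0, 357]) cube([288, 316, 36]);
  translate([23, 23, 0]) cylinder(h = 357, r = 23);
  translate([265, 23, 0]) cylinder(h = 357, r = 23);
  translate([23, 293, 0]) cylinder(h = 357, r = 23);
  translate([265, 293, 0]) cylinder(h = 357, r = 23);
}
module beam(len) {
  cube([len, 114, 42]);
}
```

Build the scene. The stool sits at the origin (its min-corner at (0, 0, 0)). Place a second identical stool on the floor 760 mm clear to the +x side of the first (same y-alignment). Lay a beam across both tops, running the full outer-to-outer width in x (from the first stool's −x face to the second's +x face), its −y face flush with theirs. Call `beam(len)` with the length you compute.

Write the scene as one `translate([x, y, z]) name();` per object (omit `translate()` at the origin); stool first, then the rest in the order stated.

stool();
translate([1048, 0, 0]) stool();
translate([0, 0, 393]) beam(1336);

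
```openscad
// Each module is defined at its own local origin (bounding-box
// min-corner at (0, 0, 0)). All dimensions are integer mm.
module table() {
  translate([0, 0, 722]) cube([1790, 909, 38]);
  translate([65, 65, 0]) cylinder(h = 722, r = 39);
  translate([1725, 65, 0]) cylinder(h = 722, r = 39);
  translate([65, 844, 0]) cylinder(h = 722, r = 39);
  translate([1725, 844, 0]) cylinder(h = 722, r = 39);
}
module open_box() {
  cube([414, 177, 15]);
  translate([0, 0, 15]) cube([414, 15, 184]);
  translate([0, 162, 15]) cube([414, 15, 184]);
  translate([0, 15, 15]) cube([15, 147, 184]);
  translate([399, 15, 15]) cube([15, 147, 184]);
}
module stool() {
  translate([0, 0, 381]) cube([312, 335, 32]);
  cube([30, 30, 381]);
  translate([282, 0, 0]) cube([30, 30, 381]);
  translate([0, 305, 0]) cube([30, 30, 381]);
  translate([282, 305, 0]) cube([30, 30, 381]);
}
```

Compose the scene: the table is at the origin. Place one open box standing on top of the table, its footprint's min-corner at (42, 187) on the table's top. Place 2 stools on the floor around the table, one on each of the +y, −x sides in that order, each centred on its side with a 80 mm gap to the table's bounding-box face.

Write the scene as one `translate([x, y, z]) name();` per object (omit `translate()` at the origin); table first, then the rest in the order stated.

table();
translate([42, 187, 760]) open_box();
translate([739, 989, 0]) stool();
translate([-392, 287, 0]) stool();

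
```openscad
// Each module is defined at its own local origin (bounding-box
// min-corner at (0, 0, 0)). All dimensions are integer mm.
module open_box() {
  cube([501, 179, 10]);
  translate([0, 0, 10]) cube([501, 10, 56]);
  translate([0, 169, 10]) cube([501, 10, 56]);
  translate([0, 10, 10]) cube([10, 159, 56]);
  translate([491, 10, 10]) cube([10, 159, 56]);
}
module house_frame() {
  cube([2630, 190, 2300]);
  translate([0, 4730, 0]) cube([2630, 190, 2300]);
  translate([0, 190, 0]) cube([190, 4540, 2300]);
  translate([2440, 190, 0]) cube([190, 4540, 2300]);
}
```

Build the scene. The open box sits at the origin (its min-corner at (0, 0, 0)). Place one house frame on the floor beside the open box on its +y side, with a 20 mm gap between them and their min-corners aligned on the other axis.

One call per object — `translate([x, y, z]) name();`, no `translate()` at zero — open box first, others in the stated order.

open_box();
translate([0, 199, 0]) house_frame();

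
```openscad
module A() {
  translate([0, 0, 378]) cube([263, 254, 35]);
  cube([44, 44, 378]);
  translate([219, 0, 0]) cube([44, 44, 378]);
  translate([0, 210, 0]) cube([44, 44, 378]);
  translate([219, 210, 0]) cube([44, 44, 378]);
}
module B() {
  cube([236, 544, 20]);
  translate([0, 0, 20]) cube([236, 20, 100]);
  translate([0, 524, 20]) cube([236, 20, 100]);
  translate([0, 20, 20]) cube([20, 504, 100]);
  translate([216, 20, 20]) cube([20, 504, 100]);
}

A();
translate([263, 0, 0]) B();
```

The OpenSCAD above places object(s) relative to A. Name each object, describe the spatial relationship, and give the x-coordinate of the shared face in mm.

A is a stool. B is an open box. The open box is against the stool's +x side, with their −y faces flush. The x-coordinate of the shared face is 263 mm.

The stool's +x face and the open box's −x face are both at x = 263 mm.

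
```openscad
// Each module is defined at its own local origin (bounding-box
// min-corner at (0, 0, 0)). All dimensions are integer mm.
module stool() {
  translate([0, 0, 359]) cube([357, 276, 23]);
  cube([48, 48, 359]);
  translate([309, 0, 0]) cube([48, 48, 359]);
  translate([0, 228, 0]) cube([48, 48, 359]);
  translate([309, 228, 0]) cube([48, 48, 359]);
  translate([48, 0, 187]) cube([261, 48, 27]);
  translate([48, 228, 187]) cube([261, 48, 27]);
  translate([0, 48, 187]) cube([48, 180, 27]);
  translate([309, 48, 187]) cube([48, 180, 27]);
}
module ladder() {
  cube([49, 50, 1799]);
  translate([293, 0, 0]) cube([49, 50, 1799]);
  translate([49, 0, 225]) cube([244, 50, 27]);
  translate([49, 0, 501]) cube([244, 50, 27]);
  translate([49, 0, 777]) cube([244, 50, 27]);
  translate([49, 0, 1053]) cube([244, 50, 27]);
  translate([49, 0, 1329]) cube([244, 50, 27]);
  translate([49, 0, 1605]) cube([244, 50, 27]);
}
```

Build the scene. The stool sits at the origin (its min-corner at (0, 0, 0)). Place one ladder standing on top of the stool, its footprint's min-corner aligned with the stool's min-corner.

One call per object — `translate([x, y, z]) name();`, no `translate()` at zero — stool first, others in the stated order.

stool();
translate([0, 0, 382]) ladder();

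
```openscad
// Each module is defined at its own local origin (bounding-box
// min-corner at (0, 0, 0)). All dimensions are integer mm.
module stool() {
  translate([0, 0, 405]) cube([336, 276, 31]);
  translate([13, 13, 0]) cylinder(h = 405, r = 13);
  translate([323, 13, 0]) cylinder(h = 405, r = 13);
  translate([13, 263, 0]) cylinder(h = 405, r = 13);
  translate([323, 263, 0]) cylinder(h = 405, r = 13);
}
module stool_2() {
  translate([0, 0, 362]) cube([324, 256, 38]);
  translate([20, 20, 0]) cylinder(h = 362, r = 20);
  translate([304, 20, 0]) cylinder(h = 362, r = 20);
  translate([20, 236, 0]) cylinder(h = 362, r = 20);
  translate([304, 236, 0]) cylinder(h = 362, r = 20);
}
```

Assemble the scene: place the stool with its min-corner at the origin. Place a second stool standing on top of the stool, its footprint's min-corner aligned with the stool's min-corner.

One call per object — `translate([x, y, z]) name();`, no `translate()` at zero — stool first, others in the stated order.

stool();
translate([0, 0, 436]) stool_2();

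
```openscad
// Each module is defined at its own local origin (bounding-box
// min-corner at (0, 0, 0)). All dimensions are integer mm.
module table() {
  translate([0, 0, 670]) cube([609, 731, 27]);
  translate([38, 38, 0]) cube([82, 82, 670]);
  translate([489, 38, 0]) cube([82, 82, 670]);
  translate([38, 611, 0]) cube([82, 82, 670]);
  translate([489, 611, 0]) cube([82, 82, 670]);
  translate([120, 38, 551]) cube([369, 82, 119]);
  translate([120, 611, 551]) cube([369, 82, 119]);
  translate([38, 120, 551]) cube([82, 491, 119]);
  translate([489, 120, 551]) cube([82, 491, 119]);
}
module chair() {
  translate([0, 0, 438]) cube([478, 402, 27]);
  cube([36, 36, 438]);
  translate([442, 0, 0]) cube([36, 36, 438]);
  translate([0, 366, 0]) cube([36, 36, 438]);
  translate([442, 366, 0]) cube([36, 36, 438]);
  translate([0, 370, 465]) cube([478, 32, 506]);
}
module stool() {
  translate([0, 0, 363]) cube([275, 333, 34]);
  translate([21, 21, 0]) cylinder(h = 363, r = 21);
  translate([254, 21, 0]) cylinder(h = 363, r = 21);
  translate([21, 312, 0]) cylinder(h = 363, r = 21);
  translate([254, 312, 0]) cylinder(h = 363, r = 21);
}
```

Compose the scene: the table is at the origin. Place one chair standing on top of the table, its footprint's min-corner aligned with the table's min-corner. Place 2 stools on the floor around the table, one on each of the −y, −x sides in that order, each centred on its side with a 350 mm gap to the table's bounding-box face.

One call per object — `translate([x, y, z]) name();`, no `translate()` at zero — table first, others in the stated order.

table();
translate([0, 0, 697]) chair();
translate([167, -683, 0]) stool();
translate([-625, 199, 0]) stool();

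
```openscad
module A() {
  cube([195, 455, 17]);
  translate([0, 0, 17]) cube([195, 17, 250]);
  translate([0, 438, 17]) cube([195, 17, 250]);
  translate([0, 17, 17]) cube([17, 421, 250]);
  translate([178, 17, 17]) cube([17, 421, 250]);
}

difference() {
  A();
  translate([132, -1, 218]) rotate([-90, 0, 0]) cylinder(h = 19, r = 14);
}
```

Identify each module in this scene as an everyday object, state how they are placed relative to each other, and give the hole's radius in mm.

A is an open box. The open box has a circular hole through its front wall. The hole's radius is 14 mm.

The subtracted cylinder has r = 14 mm.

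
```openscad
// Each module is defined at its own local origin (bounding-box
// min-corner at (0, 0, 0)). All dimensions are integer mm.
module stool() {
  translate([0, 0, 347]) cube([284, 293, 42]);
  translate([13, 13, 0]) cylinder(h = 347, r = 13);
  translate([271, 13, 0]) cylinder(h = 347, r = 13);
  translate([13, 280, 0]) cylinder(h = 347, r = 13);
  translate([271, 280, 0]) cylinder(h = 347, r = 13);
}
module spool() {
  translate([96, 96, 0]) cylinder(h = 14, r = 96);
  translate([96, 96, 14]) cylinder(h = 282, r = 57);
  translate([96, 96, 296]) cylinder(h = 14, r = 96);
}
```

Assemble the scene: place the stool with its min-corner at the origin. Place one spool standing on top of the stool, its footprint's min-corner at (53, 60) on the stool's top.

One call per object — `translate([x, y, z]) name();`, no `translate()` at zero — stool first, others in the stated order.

stool();
translate([53, 60, 389]) spool();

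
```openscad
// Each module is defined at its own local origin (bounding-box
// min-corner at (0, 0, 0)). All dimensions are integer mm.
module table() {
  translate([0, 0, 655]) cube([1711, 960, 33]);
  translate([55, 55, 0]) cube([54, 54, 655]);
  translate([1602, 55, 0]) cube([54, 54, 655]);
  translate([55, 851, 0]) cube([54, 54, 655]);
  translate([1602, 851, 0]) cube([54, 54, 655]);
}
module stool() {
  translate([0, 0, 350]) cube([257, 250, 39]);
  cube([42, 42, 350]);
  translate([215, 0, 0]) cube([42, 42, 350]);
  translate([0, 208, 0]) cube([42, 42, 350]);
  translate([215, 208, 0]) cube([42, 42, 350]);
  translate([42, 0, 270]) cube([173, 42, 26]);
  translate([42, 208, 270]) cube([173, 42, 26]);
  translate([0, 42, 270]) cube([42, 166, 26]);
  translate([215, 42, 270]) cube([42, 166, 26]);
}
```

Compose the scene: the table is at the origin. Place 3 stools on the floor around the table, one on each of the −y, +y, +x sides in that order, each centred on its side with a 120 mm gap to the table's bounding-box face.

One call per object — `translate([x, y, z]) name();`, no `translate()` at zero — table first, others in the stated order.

table();
translate([727, -370, 0]) stool();
translate([727, 1080, 0]) stool();
translate([1831, 355, 0]) stool();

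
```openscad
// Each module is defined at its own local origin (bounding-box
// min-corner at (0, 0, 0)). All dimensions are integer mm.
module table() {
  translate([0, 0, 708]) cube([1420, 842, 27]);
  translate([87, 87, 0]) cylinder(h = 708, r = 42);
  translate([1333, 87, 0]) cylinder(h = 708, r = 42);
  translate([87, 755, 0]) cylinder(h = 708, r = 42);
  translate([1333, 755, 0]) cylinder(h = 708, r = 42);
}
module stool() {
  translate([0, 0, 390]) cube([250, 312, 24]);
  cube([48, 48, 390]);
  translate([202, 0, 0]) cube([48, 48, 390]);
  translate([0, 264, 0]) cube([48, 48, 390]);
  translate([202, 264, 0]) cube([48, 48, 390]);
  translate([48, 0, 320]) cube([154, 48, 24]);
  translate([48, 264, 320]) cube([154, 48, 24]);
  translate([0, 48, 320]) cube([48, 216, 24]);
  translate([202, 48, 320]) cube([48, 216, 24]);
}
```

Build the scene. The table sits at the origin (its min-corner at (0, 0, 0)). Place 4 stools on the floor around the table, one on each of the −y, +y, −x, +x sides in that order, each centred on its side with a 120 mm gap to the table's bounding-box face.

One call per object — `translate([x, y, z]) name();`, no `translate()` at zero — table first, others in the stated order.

table();
translate([585, -432, 0]) stool();
translate([585, 962, 0]) stool();
translate([-370, 265, 0]) stool();
translate([1540, 265, 0]) stool();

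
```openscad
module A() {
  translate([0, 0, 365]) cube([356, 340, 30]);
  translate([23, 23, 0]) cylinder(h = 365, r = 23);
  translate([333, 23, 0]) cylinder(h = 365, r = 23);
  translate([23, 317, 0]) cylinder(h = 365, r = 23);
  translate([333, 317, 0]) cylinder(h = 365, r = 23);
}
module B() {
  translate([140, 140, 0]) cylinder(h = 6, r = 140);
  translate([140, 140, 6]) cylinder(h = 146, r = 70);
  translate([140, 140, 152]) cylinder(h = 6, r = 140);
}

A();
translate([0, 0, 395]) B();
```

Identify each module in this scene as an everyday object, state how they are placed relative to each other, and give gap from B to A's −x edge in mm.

A is a stool. B is a spool. The spool is on top of the stool. The gap from the spool to the stool's −x edge is 0 mm.

The spool's min-x is at 0; the stool's min-x is 0; gap = 0 mm.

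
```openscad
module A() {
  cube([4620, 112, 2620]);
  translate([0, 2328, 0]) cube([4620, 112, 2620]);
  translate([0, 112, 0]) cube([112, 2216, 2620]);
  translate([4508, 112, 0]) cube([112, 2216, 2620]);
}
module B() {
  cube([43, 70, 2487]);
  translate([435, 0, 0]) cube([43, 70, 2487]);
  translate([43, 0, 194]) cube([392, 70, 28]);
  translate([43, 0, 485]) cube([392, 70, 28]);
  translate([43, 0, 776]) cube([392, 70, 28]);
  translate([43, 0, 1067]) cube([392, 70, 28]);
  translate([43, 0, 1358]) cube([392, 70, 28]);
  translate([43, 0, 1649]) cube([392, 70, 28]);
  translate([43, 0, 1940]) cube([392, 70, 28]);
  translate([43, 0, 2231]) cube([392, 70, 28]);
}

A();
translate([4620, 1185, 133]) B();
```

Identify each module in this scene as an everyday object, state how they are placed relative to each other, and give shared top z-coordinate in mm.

A is a house frame. B is a ladder. The ladder is beside the house frame with their tops flush at z = 2620. The shared top z-coordinate is 2620 mm.

Both tops at z = 2620 mm.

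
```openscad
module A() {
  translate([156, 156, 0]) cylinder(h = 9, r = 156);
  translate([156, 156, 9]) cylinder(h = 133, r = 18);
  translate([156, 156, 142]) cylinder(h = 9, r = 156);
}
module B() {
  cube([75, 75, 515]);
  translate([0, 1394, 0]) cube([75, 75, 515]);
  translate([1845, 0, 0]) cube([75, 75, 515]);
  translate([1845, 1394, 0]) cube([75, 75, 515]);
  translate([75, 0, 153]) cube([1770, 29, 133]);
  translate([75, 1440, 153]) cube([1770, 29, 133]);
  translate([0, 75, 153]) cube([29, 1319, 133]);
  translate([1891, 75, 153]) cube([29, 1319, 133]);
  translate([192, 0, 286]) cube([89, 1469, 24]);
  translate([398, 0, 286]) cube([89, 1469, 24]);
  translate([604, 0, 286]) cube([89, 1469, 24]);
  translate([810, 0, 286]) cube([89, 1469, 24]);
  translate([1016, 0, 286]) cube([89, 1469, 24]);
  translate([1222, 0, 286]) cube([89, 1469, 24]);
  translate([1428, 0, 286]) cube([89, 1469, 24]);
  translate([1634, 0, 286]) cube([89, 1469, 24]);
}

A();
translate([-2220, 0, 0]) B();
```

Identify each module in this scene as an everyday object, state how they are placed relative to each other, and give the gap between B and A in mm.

The bed frame's nearest face is 300 mm from the spool's −x face.

A is a spool. B is a bed frame. The bed frame is on the floor beside the spool on its −x side. The gap between the bed frame and the spool is 300 mm.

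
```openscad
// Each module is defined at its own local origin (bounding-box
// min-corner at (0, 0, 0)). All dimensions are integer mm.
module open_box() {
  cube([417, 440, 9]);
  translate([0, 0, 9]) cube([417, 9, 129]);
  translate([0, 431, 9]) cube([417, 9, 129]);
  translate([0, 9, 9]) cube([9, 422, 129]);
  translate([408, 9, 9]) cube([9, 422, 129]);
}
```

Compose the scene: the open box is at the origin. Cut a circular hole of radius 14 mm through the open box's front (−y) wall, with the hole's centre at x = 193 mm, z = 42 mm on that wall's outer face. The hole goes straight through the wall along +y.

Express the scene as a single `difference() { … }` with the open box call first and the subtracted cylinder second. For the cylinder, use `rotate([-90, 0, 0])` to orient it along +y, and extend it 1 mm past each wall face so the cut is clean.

difference() {
  open_box();
  translate([193, -1, 42]) rotate([-90, 0, 0]) cylinder(h = 11, r = 14);
}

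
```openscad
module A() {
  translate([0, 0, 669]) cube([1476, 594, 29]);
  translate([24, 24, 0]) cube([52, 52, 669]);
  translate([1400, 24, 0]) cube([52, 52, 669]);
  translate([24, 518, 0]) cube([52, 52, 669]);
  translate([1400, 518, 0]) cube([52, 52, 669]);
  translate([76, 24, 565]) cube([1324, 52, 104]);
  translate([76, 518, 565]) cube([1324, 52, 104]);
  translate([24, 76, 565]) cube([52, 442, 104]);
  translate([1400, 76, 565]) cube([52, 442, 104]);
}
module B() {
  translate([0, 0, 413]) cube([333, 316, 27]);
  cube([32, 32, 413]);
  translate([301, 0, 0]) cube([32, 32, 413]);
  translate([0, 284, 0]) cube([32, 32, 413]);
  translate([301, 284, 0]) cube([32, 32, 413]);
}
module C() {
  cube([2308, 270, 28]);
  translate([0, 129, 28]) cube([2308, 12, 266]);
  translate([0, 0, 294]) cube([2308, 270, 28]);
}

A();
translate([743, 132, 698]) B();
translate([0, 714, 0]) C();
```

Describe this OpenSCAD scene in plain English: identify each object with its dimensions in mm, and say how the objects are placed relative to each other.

A is a table: top 1476 mm (x) × 594 mm (y), 29 mm thick, upper face at z = 698 mm, on four 52×52 mm square legs, each inset 24 mm from the nearest pair of top edges, running from z = 0 to the bottom of the top. Four apron rails, 52 mm thick and 104 mm tall, run between adjacent legs with their top edges flush with the underside of the top and their outer faces flush with the legs' outer faces.

B is a simple wooden stool: a rectangular seat 333 mm (x) by 316 mm (y), 27 mm thick, top face at z = 440 mm, on four square legs, each 32×32 mm in cross-section. The legs rest on z = 0, each flush with a corner of the seat.

C is an I-beam lying along x, 2308 mm long. Overall section height 322 mm. Two flanges 270 mm wide (y) and 28 mm thick, one on the floor and one at the top; a web 12 mm thick runs between them, centred on the flange width.

The stool is on top of the table. The I-beam is on the floor beside the table on its +y side.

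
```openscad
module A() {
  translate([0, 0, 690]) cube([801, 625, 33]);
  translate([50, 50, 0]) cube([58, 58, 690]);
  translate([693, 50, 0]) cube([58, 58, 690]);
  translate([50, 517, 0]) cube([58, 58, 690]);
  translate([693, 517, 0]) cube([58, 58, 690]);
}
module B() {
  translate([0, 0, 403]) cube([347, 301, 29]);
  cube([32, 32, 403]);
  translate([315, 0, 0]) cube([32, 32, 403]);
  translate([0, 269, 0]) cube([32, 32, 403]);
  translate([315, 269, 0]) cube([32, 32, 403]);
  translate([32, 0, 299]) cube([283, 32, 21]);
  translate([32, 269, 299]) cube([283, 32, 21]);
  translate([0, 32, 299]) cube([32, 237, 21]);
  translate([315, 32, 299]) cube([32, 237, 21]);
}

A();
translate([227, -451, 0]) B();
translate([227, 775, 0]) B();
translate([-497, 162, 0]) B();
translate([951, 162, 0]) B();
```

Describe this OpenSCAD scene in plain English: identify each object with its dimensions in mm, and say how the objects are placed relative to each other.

A is a rectangular dining table. The top is 801×625×33 mm with its upper surface at z = 723 mm. It stands on four 58×58 mm square legs, each inset 50 mm from the nearest pair of top edges, running from the floor to the underside of the top.

B is a simple wooden stool: a rectangular seat 347 mm (x) by 301 mm (y), 29 mm thick, top face at z = 432 mm, on four square legs, each 32×32 mm in cross-section. The legs rest on z = 0, each flush with a corner of the seat. Four stretchers, 32 mm wide and 21 mm tall, connect adjacent legs with their undersides at z = 299 mm, each running between the inner faces of the legs it joins and aligned with the legs' outer faces on the other axis.

Four stools sit around the table at the −y, +y, −x, +x sides.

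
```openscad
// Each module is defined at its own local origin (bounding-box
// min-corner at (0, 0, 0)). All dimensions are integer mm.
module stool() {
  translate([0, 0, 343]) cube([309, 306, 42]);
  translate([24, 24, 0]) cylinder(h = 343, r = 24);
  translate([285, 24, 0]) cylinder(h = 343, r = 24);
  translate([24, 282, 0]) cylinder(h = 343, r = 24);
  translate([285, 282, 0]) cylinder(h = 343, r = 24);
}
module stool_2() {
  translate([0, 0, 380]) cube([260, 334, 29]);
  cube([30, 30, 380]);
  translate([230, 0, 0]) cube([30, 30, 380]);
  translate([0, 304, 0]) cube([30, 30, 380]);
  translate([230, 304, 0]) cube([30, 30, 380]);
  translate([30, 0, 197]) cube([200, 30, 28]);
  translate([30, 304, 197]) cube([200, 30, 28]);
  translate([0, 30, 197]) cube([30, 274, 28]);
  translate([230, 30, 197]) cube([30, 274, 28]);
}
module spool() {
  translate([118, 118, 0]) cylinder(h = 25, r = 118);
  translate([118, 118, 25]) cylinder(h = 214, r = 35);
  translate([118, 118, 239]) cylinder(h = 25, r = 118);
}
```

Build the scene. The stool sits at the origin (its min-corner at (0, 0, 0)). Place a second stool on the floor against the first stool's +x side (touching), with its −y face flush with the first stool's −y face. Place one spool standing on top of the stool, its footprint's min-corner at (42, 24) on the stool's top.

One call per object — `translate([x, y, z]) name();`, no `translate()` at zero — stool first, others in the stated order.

stool();
translate([309, 0, 0]) stool_2();
translate([42, 24, 385]) spool();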